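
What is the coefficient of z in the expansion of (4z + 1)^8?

The general term is C(8,j)·(4z)^j·(1)^(8-j); the z^1 term has j = 1.
C(8,1) = 8.
Coefficient = C(8,1) · 4^1 = 8 · 4 = 32.

32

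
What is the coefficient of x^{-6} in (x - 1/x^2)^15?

General term: C(15,j)·(x)^j·(-1/x^2)^(15-j), with x-exponent 1j − 2(15−j) = 3j − 30.
Set 3j − 30 = -6: j = 8.
C(15,8) = 6435; 1^8 = 1; (-1)^7 = -1.
Coefficient = 6435 · 1 · (-1) = -6435.

-6435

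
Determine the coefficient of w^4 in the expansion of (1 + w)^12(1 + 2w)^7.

13039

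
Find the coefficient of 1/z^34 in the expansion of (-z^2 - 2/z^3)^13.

-53248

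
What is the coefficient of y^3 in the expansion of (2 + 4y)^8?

114688

The general term is C(8,j)·(2)^j·(4y)^(8-j); the y^3 term has j = 5.
C(8,5) = 56.
Coefficient = C(8,5) · 2^5 · 4^3 = 56 · 32 · 64 = 114688.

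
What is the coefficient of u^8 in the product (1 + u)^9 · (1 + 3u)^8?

Coefficient of u^8 = Σ_{j} C(9,j)·1^j·C(8,8-j)·3^(8-j) for j from 0 to 8.
= 6561 + 157464 + 734832 + 1143072 + 714420 + 190512 + 21168 + 864 + 9 = 2968902.

2968902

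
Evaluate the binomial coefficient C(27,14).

20058300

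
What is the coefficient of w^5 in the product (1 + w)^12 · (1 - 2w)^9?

Coefficient of w^5 = Σ_{j} C(12,j)·1^j·C(9,5-j)·(-2)^(5-j) for j from 0 to 5.
= (-4032) + 24192 + (-44352) + 31680 + (-8910) + 792 = -630.

-630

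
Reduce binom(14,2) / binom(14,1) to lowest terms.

C(n,k+1)/C(n,k) = (n−k)/(k+1) = (14−1)/(1+1) = 13/2.

13/2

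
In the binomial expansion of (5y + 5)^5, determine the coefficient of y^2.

31250

The general term is C(5,j)·(5y)^j·(5)^(5-j); the y^2 term has j = 2.
C(5,2) = 10.
Coefficient = C(5,2) · 5^2 · 5^3 = 10 · 25 · 125 = 31250.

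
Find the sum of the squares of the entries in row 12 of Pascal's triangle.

2704156

By Vandermonde's identity, Σ C(12,r)² = C(24,12) = 2704156.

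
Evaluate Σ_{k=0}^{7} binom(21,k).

1 + 21 + 210 + 1330 + 5985 + 20349 + 54264 + 116280 = 198440.

198440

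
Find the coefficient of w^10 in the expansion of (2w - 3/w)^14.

3354624

General term: C(14,j)·(2w)^j·(-3/w)^(14-j), with w-exponent 1j − 1(14−j) = 2j − 14.
Set 2j − 14 = 10: j = 12.
C(14,12) = 91; 2^12 = 4096; (-3)^2 = 9.
Coefficient = 91 · 4096 · 9 = 3354624.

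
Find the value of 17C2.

C(17,2) = (17·16) / 2! = 272 / 2 = 136.

136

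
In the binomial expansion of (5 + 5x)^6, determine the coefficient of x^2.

The general term is C(6,j)·(5)^j·(5x)^(6-j); the x^2 term has j = 4.
C(6,4) = 15.
Coefficient = C(6,4) · 5^4 · 5^2 = 15 · 625 · 25 = 234375.

234375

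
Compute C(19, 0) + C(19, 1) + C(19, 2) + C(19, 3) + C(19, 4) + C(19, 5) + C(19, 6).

43796

1 + 19 + 171 + 969 + 3876 + 11628 + 27132 = 43796.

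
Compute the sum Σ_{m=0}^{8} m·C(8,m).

Differentiating (1+x)^8 and setting x=1: Σ m·C(8,m) = 8·2^7 = 1024.

1024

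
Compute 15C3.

C(15,3) = (15·14·13) / 3! = 2730 / 6 = 455.

455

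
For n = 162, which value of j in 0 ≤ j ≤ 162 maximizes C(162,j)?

81

C(162,j) is maximized at j = 162/2 = 81.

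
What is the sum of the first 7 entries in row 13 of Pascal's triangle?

1 + 13 + 78 + 286 + 715 + 1287 + 1716 = 4096.

4096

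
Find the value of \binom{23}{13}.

C(23,13) = C(23,10) by symmetry.
C(23,10) = (23·22·21·20·19·18·17·16·15·14) / 10! = 4151586700800 / 3628800 = 1144066.

1144066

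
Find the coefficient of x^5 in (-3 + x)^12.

The general term is C(12,j)·(-3)^j·(x)^(12-j); the x^5 term has j = 7.
C(12,7) = 792.
Coefficient = C(12,7) · (-3)^7 = 792 · (-2187) = -1732104.

-1732104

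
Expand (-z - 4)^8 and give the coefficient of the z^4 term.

The general term is C(8,j)·(-z)^j·(-4)^(8-j); the z^4 term has j = 4.
C(8,4) = 70.
Coefficient = C(8,4) · (-4)^4 = 70 · 256 = 17920.

17920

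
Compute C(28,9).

6906900

C(28,9) = (28·27·26·25·24·23·22·21·20) / 9! = 2506375872000 / 362880 = 6906900.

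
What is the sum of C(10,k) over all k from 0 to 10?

1024

Setting x = 1 in (1+x)^10 gives Σ C(10,k) = 2^10 = 1024.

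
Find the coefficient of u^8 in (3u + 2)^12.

51963120

The general term is C(12,j)·(3u)^j·(2)^(12-j); the u^8 term has j = 8.
C(12,8) = 495.
Coefficient = C(12,8) · 3^8 · 2^4 = 495 · 6561 · 16 = 51963120.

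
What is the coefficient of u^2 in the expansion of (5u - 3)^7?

The general term is C(7,j)·(5u)^j·(-3)^(7-j); the u^2 term has j = 2.
C(7,2) = 21.
Coefficient = C(7,2) · 5^2 · (-3)^5 = 21 · 25 · (-243) = -127575.

-127575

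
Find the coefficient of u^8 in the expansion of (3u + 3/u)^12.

General term: C(12,j)·(3u)^j·(3/u)^(12-j), with u-exponent 1j − 1(12−j) = 2j − 12.
Set 2j − 12 = 8: j = 10.
C(12,10) = 66; 3^10 = 59049; 3^2 = 9.
Coefficient = 66 · 59049 · 9 = 35075106.

35075106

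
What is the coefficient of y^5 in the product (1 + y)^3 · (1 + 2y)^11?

Coefficient of y^5 = Σ_{j} C(3,j)·1^j·C(11,5-j)·2^(5-j) for j from 0 to 3.
= 14784 + 15840 + 3960 + 220 = 34804.

34804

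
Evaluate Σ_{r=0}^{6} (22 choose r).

1 + 22 + 231 + 1540 + 7315 + 26334 + 74613 = 110056.

110056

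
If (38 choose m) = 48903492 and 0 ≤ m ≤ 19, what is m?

C(38,m) increases on 0 ≤ m ≤ 19. C(38,7) = 12620256 and C(38,8) = 48903492, so m = 8.

8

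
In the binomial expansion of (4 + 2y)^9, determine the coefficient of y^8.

9216

The general term is C(9,j)·(4)^j·(2y)^(9-j); the y^8 term has j = 1.
C(9,1) = 9.
Coefficient = C(9,1) · 4^1 · 2^8 = 9 · 4 · 256 = 9216.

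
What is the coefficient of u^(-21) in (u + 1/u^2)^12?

12

General term: C(12,j)·(u)^j·(1/u^2)^(12-j), with u-exponent 1j − 2(12−j) = 3j − 24.
Set 3j − 24 = -21: j = 1.
C(12,1) = 12; 1^1 = 1; 1^11 = 1.
Coefficient = 12 · 1 · 1 = 12.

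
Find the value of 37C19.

C(37,19) = C(37,18) by symmetry.
C(37,18) = (37·36·35·34·33·32·31·30·29·28·27·26·25·24·23·22·21·20) / 18! = 113146793787569865523200000 / 6402373705728000 = 17672631900.

17672631900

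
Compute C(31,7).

2629575

C(31,7) = (31·30·29·28·27·26·25) / 7! = 13253058000 / 5040 = 2629575.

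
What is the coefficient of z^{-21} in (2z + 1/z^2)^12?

24

General term: C(12,j)·(2z)^j·(1/z^2)^(12-j), with z-exponent 1j − 2(12−j) = 3j − 24.
Set 3j − 24 = -21: j = 1.
C(12,1) = 12; 2^1 = 2; 1^11 = 1.
Coefficient = 12 · 2 · 1 = 24.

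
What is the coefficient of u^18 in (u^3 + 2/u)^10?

General term: C(10,j)·(u^3)^j·(2/u)^(10-j), with u-exponent 3j − 1(10−j) = 4j − 10.
Set 4j − 10 = 18: j = 7.
C(10,7) = 120; 1^7 = 1; 2^3 = 8.
Coefficient = 120 · 1 · 8 = 960.

960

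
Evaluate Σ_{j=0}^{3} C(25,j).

2626

1 + 25 + 300 + 2300 = 2626.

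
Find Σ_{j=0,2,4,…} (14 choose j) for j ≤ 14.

8192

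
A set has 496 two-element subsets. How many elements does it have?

32

n(n−1)/2 = 496 ⇒ n(n−1) = 992. Since 32·31 = 992, n = 32.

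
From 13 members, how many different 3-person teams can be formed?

This is C(13,3) = 286.

286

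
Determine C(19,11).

75582

C(19,11) = C(19,8) by symmetry.
C(19,8) = (19·18·17·16·15·14·13·12) / 8! = 3047466240 / 40320 = 75582.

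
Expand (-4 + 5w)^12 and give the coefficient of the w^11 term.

-2343750000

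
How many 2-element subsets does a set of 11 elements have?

55

C(11,2) = (11·10) / 2! = 110 / 2 = 55.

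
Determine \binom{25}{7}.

C(25,7) = (25·24·23·22·21·20·19) / 7! = 2422728000 / 5040 = 480700.

480700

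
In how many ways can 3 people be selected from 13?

286

This is C(13,3) = 286.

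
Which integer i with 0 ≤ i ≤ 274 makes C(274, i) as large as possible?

137

C(274,i) is maximized at i = 274/2 = 137.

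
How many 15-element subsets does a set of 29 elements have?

77558760

C(29,15) = C(29,14) by symmetry.
C(29,14) = (29·28·27·26·25·24·23·22·21·20·19·18·17·16) / 14! = 6761440164390912000 / 87178291200 = 77558760.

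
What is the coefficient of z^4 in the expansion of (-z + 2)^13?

The general term is C(13,j)·(-z)^j·(2)^(13-j); the z^4 term has j = 4.
C(13,4) = 715.
Coefficient = C(13,4) · 2^9 = 715 · 512 = 366080.

366080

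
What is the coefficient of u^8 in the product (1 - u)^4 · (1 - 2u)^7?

6448

Coefficient of u^8 = Σ_{j} C(4,j)·(-1)^j·C(7,8-j)·(-2)^(8-j) for j from 1 to 4.
= 512 + 2688 + 2688 + 560 = 6448.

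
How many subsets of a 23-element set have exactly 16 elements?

245157

Choose the 16 positions: C(23,16) = 245157.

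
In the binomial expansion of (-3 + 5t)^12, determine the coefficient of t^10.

5800781250

The general term is C(12,j)·(-3)^j·(5t)^(12-j); the t^10 term has j = 2.
C(12,2) = 66.
Coefficient = C(12,2) · (-3)^2 · 5^10 = 66 · 9 · 9765625 = 5800781250.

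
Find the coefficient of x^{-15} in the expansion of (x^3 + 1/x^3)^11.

General term: C(11,j)·(x^3)^j·(1/x^3)^(11-j), with x-exponent 3j − 3(11−j) = 6j − 33.
Set 6j − 33 = -15: j = 3.
C(11,3) = 165; 1^3 = 1; 1^8 = 1.
Coefficient = 165 · 1 · 1 = 165.

165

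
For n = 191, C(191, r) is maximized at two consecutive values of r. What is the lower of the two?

For odd n = 191, C(191,r) peaks at r = (n−1)/2 and (n+1)/2; the lower is 95.

95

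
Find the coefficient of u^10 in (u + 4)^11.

The general term is C(11,j)·(u)^j·(4)^(11-j); the u^10 term has j = 10.
C(11,10) = 11.
Coefficient = C(11,10) · 4^1 = 11 · 4 = 44.

44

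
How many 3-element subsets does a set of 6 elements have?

C(6,3) = (6·5·4) / 3! = 120 / 6 = 20.

20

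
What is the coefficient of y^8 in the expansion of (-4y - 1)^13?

-84344832

The general term is C(13,j)·(-4y)^j·(-1)^(13-j); the y^8 term has j = 8.
C(13,8) = 1287.
Coefficient = C(13,8) · (-4)^8 · (-1)^5 = 1287 · 65536 · (-1) = -84344832.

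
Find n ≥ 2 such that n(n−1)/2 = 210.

n(n−1)/2 = 210 ⇒ n(n−1) = 420. Since 21·20 = 420, n = 21.

21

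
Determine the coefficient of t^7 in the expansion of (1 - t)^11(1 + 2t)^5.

Coefficient of t^7 = Σ_{j} C(11,j)·(-1)^j·C(5,7-j)·2^(7-j) for j from 2 to 7.
= 1760 + (-13200) + 26400 + (-18480) + 4620 + (-330) = 770.

770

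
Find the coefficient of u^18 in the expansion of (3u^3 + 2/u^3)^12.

General term: C(12,j)·(3u^3)^j·(2/u^3)^(12-j), with u-exponent 3j − 3(12−j) = 6j − 36.
Set 6j − 36 = 18: j = 9.
C(12,9) = 220; 3^9 = 19683; 2^3 = 8.
Coefficient = 220 · 19683 · 8 = 34642080.

34642080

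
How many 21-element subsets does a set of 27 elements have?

C(27,21) = C(27,6) by symmetry.
C(27,6) = (27·26·25·24·23·22) / 6! = 213127200 / 720 = 296010.

296010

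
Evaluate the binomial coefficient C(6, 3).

C(6,3) = (6·5·4) / 3! = 120 / 6 = 20.

20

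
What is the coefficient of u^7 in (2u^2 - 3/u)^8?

General term: C(8,j)·(2u^2)^j·(-3/u)^(8-j), with u-exponent 2j − 1(8−j) = 3j − 8.
Set 3j − 8 = 7: j = 5.
C(8,5) = 56; 2^5 = 32; (-3)^3 = -27.
Coefficient = 56 · 32 · (-27) = -48384.

-48384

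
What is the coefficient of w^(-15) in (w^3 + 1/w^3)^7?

7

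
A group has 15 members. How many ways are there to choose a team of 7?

6435

This is C(15,7) = 6435.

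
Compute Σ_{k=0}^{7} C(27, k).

1 + 27 + 351 + 2925 + 17550 + 80730 + 296010 + 888030 = 1285624.

1285624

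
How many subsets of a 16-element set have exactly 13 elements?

Choose the 13 positions: C(16,13) = 560.

560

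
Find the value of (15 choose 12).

455

C(15,12) = C(15,3) by symmetry.
C(15,3) = (15·14·13) / 3! = 2730 / 6 = 455.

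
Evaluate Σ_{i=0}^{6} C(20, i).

60460

1 + 20 + 190 + 1140 + 4845 + 15504 + 38760 = 60460.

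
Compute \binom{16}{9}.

C(16,9) = C(16,7) by symmetry.
C(16,7) = (16·15·14·13·12·11·10) / 7! = 57657600 / 5040 = 11440.

11440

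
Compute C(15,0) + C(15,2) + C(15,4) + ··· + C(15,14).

16384

Half of (1+1)^15 + (1−1)^15 gives the even-index sum: 2^14 = 16384.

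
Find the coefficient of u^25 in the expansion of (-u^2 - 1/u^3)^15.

General term: C(15,j)·(-u^2)^j·(-1/u^3)^(15-j), with u-exponent 2j − 3(15−j) = 5j − 45.
Set 5j − 45 = 25: j = 14.
C(15,14) = 15; (-1)^14 = 1; (-1)^1 = -1.
Coefficient = 15 · 1 · (-1) = -15.

-15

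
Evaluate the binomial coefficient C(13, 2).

78

C(13,2) = (13·12) / 2! = 156 / 2 = 78.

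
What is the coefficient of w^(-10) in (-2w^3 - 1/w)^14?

General term: C(14,j)·(-2w^3)^j·(-1/w)^(14-j), with w-exponent 3j − 1(14−j) = 4j − 14.
Set 4j − 14 = -10: j = 1.
C(14,1) = 14; (-2)^1 = -2; (-1)^13 = -1.
Coefficient = 14 · (-2) · (-1) = 28.

28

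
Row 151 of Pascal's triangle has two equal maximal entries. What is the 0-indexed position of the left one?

For odd n = 151, C(151,i) peaks at i = (n−1)/2 and (n+1)/2; the lower is 75.

75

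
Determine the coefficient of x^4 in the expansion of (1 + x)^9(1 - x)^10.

36

Coefficient of x^4 = Σ_{j} C(9,j)·1^j·C(10,4-j)·(-1)^(4-j) for j from 0 to 4.
= 210 + (-1080) + 1620 + (-840) + 126 = 36.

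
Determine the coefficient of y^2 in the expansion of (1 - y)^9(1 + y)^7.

-6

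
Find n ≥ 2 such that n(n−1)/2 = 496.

32

n(n−1)/2 = 496 ⇒ n(n−1) = 992. Since 32·31 = 992, n = 32.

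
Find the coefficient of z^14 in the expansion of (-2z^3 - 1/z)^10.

13440

General term: C(10,j)·(-2z^3)^j·(-1/z)^(10-j), with z-exponent 3j − 1(10−j) = 4j − 10.
Set 4j − 10 = 14: j = 6.
C(10,6) = 210; (-2)^6 = 64; (-1)^4 = 1.
Coefficient = 210 · 64 · 1 = 13440.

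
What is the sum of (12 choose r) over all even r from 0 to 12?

Even-r terms of row 12 sum to 2^11 = 2048.

2048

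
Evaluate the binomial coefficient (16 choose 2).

C(16,2) = (16·15) / 2! = 240 / 2 = 120.

120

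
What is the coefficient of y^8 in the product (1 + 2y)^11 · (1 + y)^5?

724680

Coefficient of y^8 = Σ_{j} C(11,j)·2^j·C(5,8-j)·1^(8-j) for j from 3 to 8.
= 1320 + 26400 + 147840 + 295680 + 211200 + 42240 = 724680.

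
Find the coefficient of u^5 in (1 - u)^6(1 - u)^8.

Coefficient of u^5 = Σ_{j} C(6,j)·(-1)^j·C(8,5-j)·(-1)^(5-j) for j from 0 to 5.
= (-56) + (-420) + (-840) + (-560) + (-120) + (-6) = -2002.

-2002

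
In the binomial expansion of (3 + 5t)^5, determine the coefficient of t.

The general term is C(5,j)·(3)^j·(5t)^(5-j); the t^1 term has j = 4.
C(5,4) = 5.
Coefficient = C(5,4) · 3^4 · 5^1 = 5 · 81 · 5 = 2025.

2025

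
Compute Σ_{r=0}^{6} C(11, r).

1486

1 + 11 + 55 + 165 + 330 + 462 + 462 = 1486.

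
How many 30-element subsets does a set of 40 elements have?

C(40,30) = C(40,10) by symmetry.
C(40,10) = (40·39·38·37·36·35·34·33·32·31) / 10! = 3075990524006400 / 3628800 = 847660528.

847660528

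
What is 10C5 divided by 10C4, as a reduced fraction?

C(n,k+1)/C(n,k) = (n−k)/(k+1) = (10−4)/(4+1) = 6/5.

6/5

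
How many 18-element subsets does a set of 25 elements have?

C(25,18) = C(25,7) by symmetry.
C(25,7) = (25·24·23·22·21·20·19) / 7! = 2422728000 / 5040 = 480700.

480700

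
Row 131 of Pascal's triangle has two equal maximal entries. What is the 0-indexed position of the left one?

65

For odd n = 131, C(131,i) peaks at i = (n−1)/2 and (n+1)/2; the smaller is 65.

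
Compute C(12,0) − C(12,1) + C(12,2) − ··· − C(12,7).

The partial alternating sum Σ_{k=0}^{7} (−1)^k C(12,k) = (−1)^7 C(11,7) = -330.

-330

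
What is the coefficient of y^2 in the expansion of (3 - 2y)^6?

The general term is C(6,j)·(3)^j·(-2y)^(6-j); the y^2 term has j = 4.
C(6,4) = 15.
Coefficient = C(6,4) · 3^4 · (-2)^2 = 15 · 81 · 4 = 4860.

4860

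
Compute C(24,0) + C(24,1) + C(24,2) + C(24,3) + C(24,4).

12951

1 + 24 + 276 + 2024 + 10626 = 12951.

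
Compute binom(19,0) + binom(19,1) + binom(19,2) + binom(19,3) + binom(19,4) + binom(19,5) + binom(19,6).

43796

1 + 19 + 171 + 969 + 3876 + 11628 + 27132 = 43796.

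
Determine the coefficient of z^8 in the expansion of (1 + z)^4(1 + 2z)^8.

23392

Coefficient of z^8 = Σ_{j} C(4,j)·1^j·C(8,8-j)·2^(8-j) for j from 0 to 4.
= 256 + 4096 + 10752 + 7168 + 1120 = 23392.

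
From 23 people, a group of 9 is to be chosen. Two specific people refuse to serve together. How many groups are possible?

700910

All 9-subsets: C(23,9) = 817190. Those containing both fixed elements: C(21,7) = 116280.
817190 − 116280 = 700910.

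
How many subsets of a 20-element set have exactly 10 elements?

Choose the 10 positions: C(20,10) = 184756.

184756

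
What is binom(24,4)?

10626

C(24,4) = (24·23·22·21) / 4! = 255024 / 24 = 10626.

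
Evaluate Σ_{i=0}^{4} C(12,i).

794

1 + 12 + 66 + 220 + 495 = 794.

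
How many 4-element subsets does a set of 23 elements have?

C(23,4) = (23·22·21·20) / 4! = 212520 / 24 = 8855.

8855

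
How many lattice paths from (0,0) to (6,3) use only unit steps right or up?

Each path is a sequence of 9 steps with 6 rights: C(9,6) = 84.

84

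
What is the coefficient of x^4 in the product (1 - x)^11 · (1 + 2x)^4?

Coefficient of x^4 = Σ_{j} C(11,j)·(-1)^j·C(4,4-j)·2^(4-j) for j from 0 to 4.
= 16 + (-352) + 1320 + (-1320) + 330 = -6.

-6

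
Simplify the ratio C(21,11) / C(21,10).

1

C(n,k+1)/C(n,k) = (n−k)/(k+1) = (21−10)/(10+1) = 11/11 = 1.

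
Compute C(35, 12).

C(35,12) = (35·34·33·32·31·30·29·28·27·26·25·24) / 12! = 399703747322880000 / 479001600 = 834451800.

834451800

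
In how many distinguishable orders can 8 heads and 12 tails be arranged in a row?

125970

Choose positions for the heads: C(20,8) = 125970.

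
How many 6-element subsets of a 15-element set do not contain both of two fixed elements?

4290

All 6-subsets: C(15,6) = 5005. Those containing both fixed elements: C(13,4) = 715.
5005 − 715 = 4290.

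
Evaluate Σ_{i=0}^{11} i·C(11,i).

Since i·C(11,i) = 11·C(10,i−1), the sum is 11·2^10 = 11·1024 = 11264.

11264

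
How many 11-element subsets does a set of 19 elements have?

75582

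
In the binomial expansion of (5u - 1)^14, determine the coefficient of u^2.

The general term is C(14,j)·(5u)^j·(-1)^(14-j); the u^2 term has j = 2.
C(14,2) = 91.
Coefficient = C(14,2) · 5^2 = 91 · 25 = 2275.

2275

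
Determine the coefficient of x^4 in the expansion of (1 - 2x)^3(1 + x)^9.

Coefficient of x^4 = Σ_{j} C(3,j)·(-2)^j·C(9,4-j)·1^(4-j) for j from 0 to 3.
= 126 + (-504) + 432 + (-72) = -18.

-18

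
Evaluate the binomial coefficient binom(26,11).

7726160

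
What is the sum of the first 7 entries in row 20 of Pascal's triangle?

60460

1 + 20 + 190 + 1140 + 4845 + 15504 + 38760 = 60460.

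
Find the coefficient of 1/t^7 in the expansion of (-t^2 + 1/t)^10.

-10

General term: C(10,j)·(-t^2)^j·(1/t)^(10-j), with t-exponent 2j − 1(10−j) = 3j − 10.
Set 3j − 10 = -7: j = 1.
C(10,1) = 10; (-1)^1 = -1; 1^9 = 1.
Coefficient = 10 · (-1) · 1 = -10.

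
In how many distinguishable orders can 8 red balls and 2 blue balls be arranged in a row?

Choose positions for the red balls: C(10,8) = 45.

45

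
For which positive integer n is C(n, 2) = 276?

n(n−1)/2 = 276 ⇒ n(n−1) = 552. Since 24·23 = 552, n = 24.

24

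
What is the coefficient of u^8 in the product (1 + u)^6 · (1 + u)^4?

Coefficient of u^8 = Σ_{j} C(6,j)·C(4,8-j) for j from 4 to 6.
= 15 + 24 + 6 = 45.

45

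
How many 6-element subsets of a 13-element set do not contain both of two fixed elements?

1386

All 6-subsets: C(13,6) = 1716. Those containing both fixed elements: C(11,4) = 330.
1716 − 330 = 1386.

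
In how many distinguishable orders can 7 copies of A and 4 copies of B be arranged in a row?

330

Choose positions for the A's: C(11,7) = 330.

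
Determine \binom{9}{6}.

84

C(9,6) = C(9,3) by symmetry.
C(9,3) = (9·8·7) / 3! = 504 / 6 = 84.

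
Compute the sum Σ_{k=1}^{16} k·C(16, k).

Since k·C(16,k) = 16·C(15,k−1), the sum is 16·2^15 = 16·32768 = 524288.

524288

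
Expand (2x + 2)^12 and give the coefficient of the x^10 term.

270336

The general term is C(12,j)·(2x)^j·(2)^(12-j); the x^10 term has j = 10.
C(12,10) = 66.
Coefficient = C(12,10) · 2^10 · 2^2 = 66 · 1024 · 4 = 270336.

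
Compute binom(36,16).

C(36,16) = (36·35·34·33·32·31·30·29·28·27·26·25·24·23·22·21) / 16! = 152901072685905223680000 / 20922789888000 = 7307872110.

7307872110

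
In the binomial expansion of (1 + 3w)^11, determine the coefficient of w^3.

4455

The general term is C(11,j)·(1)^j·(3w)^(11-j); the w^3 term has j = 8.
C(11,8) = 165.
Coefficient = C(11,8) · 3^3 = 165 · 27 = 4455.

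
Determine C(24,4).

C(24,4) = (24·23·22·21) / 4! = 255024 / 24 = 10626.

10626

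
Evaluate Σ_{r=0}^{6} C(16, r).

14893

1 + 16 + 120 + 560 + 1820 + 4368 + 8008 = 14893.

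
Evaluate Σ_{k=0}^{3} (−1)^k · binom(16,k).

-455

The partial alternating sum Σ_{k=0}^{3} (−1)^k C(16,k) = (−1)^3 C(15,3) = -455.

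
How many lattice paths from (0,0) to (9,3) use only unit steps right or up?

220

Each path is a sequence of 12 steps with 9 rights: C(12,9) = 220.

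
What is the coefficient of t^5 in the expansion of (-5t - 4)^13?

-263577600000

The general term is C(13,j)·(-5t)^j·(-4)^(13-j); the t^5 term has j = 5.
C(13,5) = 1287.
Coefficient = C(13,5) · (-5)^5 · (-4)^8 = 1287 · (-3125) · 65536 = -263577600000.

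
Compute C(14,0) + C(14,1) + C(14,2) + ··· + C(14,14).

Setting x = 1 in (1+x)^14 gives Σ C(14,j) = 2^14 = 16384.

16384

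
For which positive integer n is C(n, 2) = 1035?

n(n−1)/2 = 1035 ⇒ n(n−1) = 2070. Since 46·45 = 2070, n = 46.

46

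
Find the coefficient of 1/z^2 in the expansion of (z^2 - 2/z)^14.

1025024

General term: C(14,j)·(z^2)^j·(-2/z)^(14-j), with z-exponent 2j − 1(14−j) = 3j − 14.
Set 3j − 14 = -2: j = 4.
C(14,4) = 1001; 1^4 = 1; (-2)^10 = 1024.
Coefficient = 1001 · 1 · 1024 = 1025024.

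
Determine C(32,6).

906192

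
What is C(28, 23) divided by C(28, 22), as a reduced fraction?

C(n,k+1)/C(n,k) = (n−k)/(k+1) = (28−22)/(22+1) = 6/23.

6/23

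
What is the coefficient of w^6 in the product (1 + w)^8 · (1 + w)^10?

18564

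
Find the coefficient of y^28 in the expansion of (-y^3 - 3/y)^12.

General term: C(12,j)·(-y^3)^j·(-3/y)^(12-j), with y-exponent 3j − 1(12−j) = 4j − 12.
Set 4j − 12 = 28: j = 10.
C(12,10) = 66; (-1)^10 = 1; (-3)^2 = 9.
Coefficient = 66 · 1 · 9 = 594.

594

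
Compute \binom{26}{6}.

230230

C(26,6) = (26·25·24·23·22·21) / 6! = 165765600 / 720 = 230230.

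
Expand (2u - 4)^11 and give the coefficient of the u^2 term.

The general term is C(11,j)·(2u)^j·(-4)^(11-j); the u^2 term has j = 2.
C(11,2) = 55.
Coefficient = C(11,2) · 2^2 · (-4)^9 = 55 · 4 · (-262144) = -57671680.

-57671680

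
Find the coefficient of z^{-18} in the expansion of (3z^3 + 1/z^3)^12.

General term: C(12,j)·(3z^3)^j·(1/z^3)^(12-j), with z-exponent 3j − 3(12−j) = 6j − 36.
Set 6j − 36 = -18: j = 3.
C(12,3) = 220; 3^3 = 27; 1^9 = 1.
Coefficient = 220 · 27 · 1 = 5940.

5940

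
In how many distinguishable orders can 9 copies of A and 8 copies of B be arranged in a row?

24310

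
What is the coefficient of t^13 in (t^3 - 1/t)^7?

21

General term: C(7,j)·(t^3)^j·(-1/t)^(7-j), with t-exponent 3j − 1(7−j) = 4j − 7.
Set 4j − 7 = 13: j = 5.
C(7,5) = 21; 1^5 = 1; (-1)^2 = 1.
Coefficient = 21 · 1 · 1 = 21.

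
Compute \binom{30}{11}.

54627300

C(30,11) = (30·29·28·27·26·25·24·23·22·21·20) / 11! = 2180547008640000 / 39916800 = 54627300.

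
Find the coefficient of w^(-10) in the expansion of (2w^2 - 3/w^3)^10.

2449440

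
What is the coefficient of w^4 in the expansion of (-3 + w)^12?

3247695

The general term is C(12,j)·(-3)^j·(w)^(12-j); the w^4 term has j = 8.
C(12,8) = 495.
Coefficient = C(12,8) · (-3)^8 = 495 · 6561 = 3247695.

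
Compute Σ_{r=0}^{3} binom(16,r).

1 + 16 + 120 + 560 = 697.

697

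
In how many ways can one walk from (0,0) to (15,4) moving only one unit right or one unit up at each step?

Each path is a sequence of 19 steps with 15 rights: C(19,15) = 3876.

3876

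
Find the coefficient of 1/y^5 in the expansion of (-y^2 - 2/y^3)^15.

General term: C(15,j)·(-y^2)^j·(-2/y^3)^(15-j), with y-exponent 2j − 3(15−j) = 5j − 45.
Set 5j − 45 = -5: j = 8.
C(15,8) = 6435; (-1)^8 = 1; (-2)^7 = -128.
Coefficient = 6435 · 1 · (-128) = -823680.

-823680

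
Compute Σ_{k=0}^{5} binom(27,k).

1 + 27 + 351 + 2925 + 17550 + 80730 = 101584.

101584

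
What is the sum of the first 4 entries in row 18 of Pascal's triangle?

988

1 + 18 + 153 + 816 = 988.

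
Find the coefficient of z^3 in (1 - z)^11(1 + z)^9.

Coefficient of z^3 = Σ_{j} C(11,j)·(-1)^j·C(9,3-j)·1^(3-j) for j from 0 to 3.
= 84 + (-396) + 495 + (-165) = 18.

18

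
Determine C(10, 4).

C(10,4) = (10·9·8·7) / 4! = 5040 / 24 = 210.

210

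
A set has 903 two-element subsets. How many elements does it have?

n(n−1)/2 = 903 ⇒ n(n−1) = 1806. Since 43·42 = 1806, n = 43.

43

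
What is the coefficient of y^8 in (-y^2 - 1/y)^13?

General term: C(13,j)·(-y^2)^j·(-1/y)^(13-j), with y-exponent 2j − 1(13−j) = 3j − 13.
Set 3j − 13 = 8: j = 7.
C(13,7) = 1716; (-1)^7 = -1; (-1)^6 = 1.
Coefficient = 1716 · (-1) · 1 = -1716.

-1716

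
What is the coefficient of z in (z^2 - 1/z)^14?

-2002

General term: C(14,j)·(z^2)^j·(-1/z)^(14-j), with z-exponent 2j − 1(14−j) = 3j − 14.
Set 3j − 14 = 1: j = 5.
C(14,5) = 2002; 1^5 = 1; (-1)^9 = -1.
Coefficient = 2002 · 1 · (-1) = -2002.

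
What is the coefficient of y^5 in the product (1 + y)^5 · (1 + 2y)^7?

Coefficient of y^5 = Σ_{j} C(5,j)·1^j·C(7,5-j)·2^(5-j) for j from 0 to 5.
= 672 + 2800 + 2800 + 840 + 70 + 1 = 7183.

7183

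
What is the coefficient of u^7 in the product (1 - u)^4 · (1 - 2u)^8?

Coefficient of u^7 = Σ_{j} C(4,j)·(-1)^j·C(8,7-j)·(-2)^(7-j) for j from 0 to 4.
= (-1024) + (-7168) + (-10752) + (-4480) + (-448) = -23872.

-23872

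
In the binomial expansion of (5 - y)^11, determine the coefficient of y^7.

The general term is C(11,j)·(5)^j·(-y)^(11-j); the y^7 term has j = 4.
C(11,4) = 330.
Coefficient = C(11,4) · 5^4 · (-1)^7 = 330 · 625 · (-1) = -206250.

-206250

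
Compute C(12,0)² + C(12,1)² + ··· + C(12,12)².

2704156

By Vandermonde's identity, Σ C(12,r)² = C(24,12) = 2704156.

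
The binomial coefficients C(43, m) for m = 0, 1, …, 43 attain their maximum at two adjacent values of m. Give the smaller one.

21

For odd n = 43, C(43,m) peaks at m = (n−1)/2 and (n+1)/2; the smaller is 21.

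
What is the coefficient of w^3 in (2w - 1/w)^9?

General term: C(9,j)·(2w)^j·(-1/w)^(9-j), with w-exponent 1j − 1(9−j) = 2j − 9.
Set 2j − 9 = 3: j = 6.
C(9,6) = 84; 2^6 = 64; (-1)^3 = -1.
Coefficient = 84 · 64 · (-1) = -5376.

-5376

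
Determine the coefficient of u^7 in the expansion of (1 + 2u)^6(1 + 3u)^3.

12240

Coefficient of u^7 = Σ_{j} C(6,j)·2^j·C(3,7-j)·3^(7-j) for j from 4 to 6.
= 6480 + 5184 + 576 = 12240.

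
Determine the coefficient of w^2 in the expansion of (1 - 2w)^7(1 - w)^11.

Coefficient of w^2 = Σ_{j} C(7,j)·(-2)^j·C(11,2-j)·(-1)^(2-j) for j from 0 to 2.
= 55 + 154 + 84 = 293.

293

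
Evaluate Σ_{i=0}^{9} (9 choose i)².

48620

Σ C(9,i)² is the coefficient of x^9 in (1+x)^9(1+x)^9 = (1+x)^18, i.e. C(18,9) = 48620.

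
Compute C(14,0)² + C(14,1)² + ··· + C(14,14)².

40116600

Σ C(14,k)² is the coefficient of x^14 in (1+x)^14(1+x)^14 = (1+x)^28, i.e. C(28,14) = 40116600.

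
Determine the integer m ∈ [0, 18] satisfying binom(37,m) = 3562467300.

C(37,m) increases on 0 ≤ m ≤ 18. C(37,12) = 1852482996 and C(37,13) = 3562467300, so m = 13.

13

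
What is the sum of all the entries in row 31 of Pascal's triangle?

Setting x = 1 in (1+x)^31 gives Σ C(31,j) = 2^31 = 2147483648.

2147483648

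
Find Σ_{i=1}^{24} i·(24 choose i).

Differentiating (1+x)^24 and setting x=1: Σ i·C(24,i) = 24·2^23 = 201326592.

201326592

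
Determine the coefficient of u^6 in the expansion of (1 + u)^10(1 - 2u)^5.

Coefficient of u^6 = Σ_{j} C(10,j)·1^j·C(5,6-j)·(-2)^(6-j) for j from 1 to 6.
= (-320) + 3600 + (-9600) + 8400 + (-2520) + 210 = -230.

-230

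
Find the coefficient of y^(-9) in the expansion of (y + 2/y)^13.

159744

General term: C(13,j)·(y)^j·(2/y)^(13-j), with y-exponent 1j − 1(13−j) = 2j − 13.
Set 2j − 13 = -9: j = 2.
C(13,2) = 78; 1^2 = 1; 2^11 = 2048.
Coefficient = 78 · 1 · 2048 = 159744.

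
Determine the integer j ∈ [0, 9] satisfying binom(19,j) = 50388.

C(19,j) increases on 0 ≤ j ≤ 9. C(19,6) = 27132 and C(19,7) = 50388, so j = 7.

7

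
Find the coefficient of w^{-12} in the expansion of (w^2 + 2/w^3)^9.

General term: C(9,j)·(w^2)^j·(2/w^3)^(9-j), with w-exponent 2j − 3(9−j) = 5j − 27.
Set 5j − 27 = -12: j = 3.
C(9,3) = 84; 1^3 = 1; 2^6 = 64.
Coefficient = 84 · 1 · 64 = 5376.

5376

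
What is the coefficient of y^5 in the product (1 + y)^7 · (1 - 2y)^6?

-171

Coefficient of y^5 = Σ_{j} C(7,j)·1^j·C(6,5-j)·(-2)^(5-j) for j from 0 to 5.
= (-192) + 1680 + (-3360) + 2100 + (-420) + 21 = -171.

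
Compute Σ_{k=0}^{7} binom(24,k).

536155

1 + 24 + 276 + 2024 + 10626 + 42504 + 134596 + 346104 = 536155.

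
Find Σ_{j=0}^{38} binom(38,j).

274877906944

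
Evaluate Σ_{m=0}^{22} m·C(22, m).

Differentiating (1+x)^22 and setting x=1: Σ m·C(22,m) = 22·2^21 = 46137344.

46137344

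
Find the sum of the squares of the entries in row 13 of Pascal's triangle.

10400600

By Vandermonde's identity, Σ C(13,i)² = C(26,13) = 10400600.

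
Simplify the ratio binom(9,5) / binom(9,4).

C(n,k+1)/C(n,k) = (n−k)/(k+1) = (9−4)/(4+1) = 5/5 = 1.

1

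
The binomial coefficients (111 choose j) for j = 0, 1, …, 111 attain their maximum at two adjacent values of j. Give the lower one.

55

For odd n = 111, C(111,j) peaks at j = (n−1)/2 and (n+1)/2; the lower is 55.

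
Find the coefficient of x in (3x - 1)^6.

-18

The general term is C(6,j)·(3x)^j·(-1)^(6-j); the x^1 term has j = 1.
C(6,1) = 6.
Coefficient = C(6,1) · 3^1 · (-1)^5 = 6 · 3 · (-1) = -18.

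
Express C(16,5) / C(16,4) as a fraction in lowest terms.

12/5

C(n,k+1)/C(n,k) = (n−k)/(k+1) = (16−4)/(4+1) = 12/5.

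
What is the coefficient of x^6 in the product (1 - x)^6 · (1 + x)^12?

116

Coefficient of x^6 = Σ_{j} C(6,j)·(-1)^j·C(12,6-j)·1^(6-j) for j from 0 to 6.
= 924 + (-4752) + 7425 + (-4400) + 990 + (-72) + 1 = 116.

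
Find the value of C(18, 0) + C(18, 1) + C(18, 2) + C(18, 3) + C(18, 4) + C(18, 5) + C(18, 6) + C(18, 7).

63004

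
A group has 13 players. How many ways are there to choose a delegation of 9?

This is C(13,9) = 715.

715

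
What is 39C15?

25140840660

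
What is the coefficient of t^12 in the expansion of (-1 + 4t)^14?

1526726656

The general term is C(14,j)·(-1)^j·(4t)^(14-j); the t^12 term has j = 2.
C(14,2) = 91.
Coefficient = C(14,2) · 4^12 = 91 · 16777216 = 1526726656.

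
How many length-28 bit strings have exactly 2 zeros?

378

Choose the 2 positions: C(28,2) = 378.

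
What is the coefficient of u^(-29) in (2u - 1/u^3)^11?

22

General term: C(11,j)·(2u)^j·(-1/u^3)^(11-j), with u-exponent 1j − 3(11−j) = 4j − 33.
Set 4j − 33 = -29: j = 1.
C(11,1) = 11; 2^1 = 2; (-1)^10 = 1.
Coefficient = 11 · 2 · 1 = 22.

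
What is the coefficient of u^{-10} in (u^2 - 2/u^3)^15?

1647360

General term: C(15,j)·(u^2)^j·(-2/u^3)^(15-j), with u-exponent 2j − 3(15−j) = 5j − 45.
Set 5j − 45 = -10: j = 7.
C(15,7) = 6435; 1^7 = 1; (-2)^8 = 256.
Coefficient = 6435 · 1 · 256 = 1647360.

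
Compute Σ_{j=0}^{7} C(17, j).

41226

1 + 17 + 136 + 680 + 2380 + 6188 + 12376 + 19448 = 41226.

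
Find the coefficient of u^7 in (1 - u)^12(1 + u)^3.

Coefficient of u^7 = Σ_{j} C(12,j)·(-1)^j·C(3,7-j)·1^(7-j) for j from 4 to 7.
= 495 + (-2376) + 2772 + (-792) = 99.

99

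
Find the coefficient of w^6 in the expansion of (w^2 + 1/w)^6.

General term: C(6,j)·(w^2)^j·(1/w)^(6-j), with w-exponent 2j − 1(6−j) = 3j − 6.
Set 3j − 6 = 6: j = 4.
C(6,4) = 15; 1^4 = 1; 1^2 = 1.
Coefficient = 15 · 1 · 1 = 15.

15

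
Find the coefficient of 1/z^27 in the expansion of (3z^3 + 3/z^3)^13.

124357194

General term: C(13,j)·(3z^3)^j·(3/z^3)^(13-j), with z-exponent 3j − 3(13−j) = 6j − 39.
Set 6j − 39 = -27: j = 2.
C(13,2) = 78; 3^2 = 9; 3^11 = 177147.
Coefficient = 78 · 9 · 177147 = 124357194.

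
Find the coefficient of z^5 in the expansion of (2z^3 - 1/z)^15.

96096

General term: C(15,j)·(2z^3)^j·(-1/z)^(15-j), with z-exponent 3j − 1(15−j) = 4j − 15.
Set 4j − 15 = 5: j = 5.
C(15,5) = 3003; 2^5 = 32; (-1)^10 = 1.
Coefficient = 3003 · 32 · 1 = 96096.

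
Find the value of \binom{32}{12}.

C(32,12) = (32·31·30·29·28·27·26·25·24·23·22·21) / 12! = 108155131628544000 / 479001600 = 225792840.

225792840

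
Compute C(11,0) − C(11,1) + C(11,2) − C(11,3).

-120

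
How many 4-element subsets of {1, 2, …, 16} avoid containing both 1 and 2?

All 4-subsets: C(16,4) = 1820. Those containing both fixed elements: C(14,2) = 91.
1820 − 91 = 1729.

1729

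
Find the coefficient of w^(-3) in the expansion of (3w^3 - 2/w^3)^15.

General term: C(15,j)·(3w^3)^j·(-2/w^3)^(15-j), with w-exponent 3j − 3(15−j) = 6j − 45.
Set 6j − 45 = -3: j = 7.
C(15,7) = 6435; 3^7 = 2187; (-2)^8 = 256.
Coefficient = 6435 · 2187 · 256 = 3602776320.

3602776320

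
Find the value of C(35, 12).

834451800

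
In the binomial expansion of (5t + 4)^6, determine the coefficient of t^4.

150000

The general term is C(6,j)·(5t)^j·(4)^(6-j); the t^4 term has j = 4.
C(6,4) = 15.
Coefficient = C(6,4) · 5^4 · 4^2 = 15 · 625 · 16 = 150000.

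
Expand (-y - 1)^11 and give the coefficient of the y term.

The general term is C(11,j)·(-y)^j·(-1)^(11-j); the y^1 term has j = 1.
C(11,1) = 11.
Coefficient = C(11,1) · (-1)^1 = 11 · (-1) = -11.

-11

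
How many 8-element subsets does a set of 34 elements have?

C(34,8) = (34·33·32·31·30·29·28·27) / 8! = 732058145280 / 40320 = 18156204.

18156204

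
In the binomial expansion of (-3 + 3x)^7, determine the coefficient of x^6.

-15309

The general term is C(7,j)·(-3)^j·(3x)^(7-j); the x^6 term has j = 1.
C(7,1) = 7.
Coefficient = C(7,1) · (-3)^1 · 3^6 = 7 · (-3) · 729 = -15309.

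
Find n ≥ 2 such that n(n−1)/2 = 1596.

n(n−1)/2 = 1596 ⇒ n(n−1) = 3192. Since 57·56 = 3192, n = 57.

57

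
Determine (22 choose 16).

74613

C(22,16) = C(22,6) by symmetry.
C(22,6) = (22·21·20·19·18·17) / 6! = 53721360 / 720 = 74613.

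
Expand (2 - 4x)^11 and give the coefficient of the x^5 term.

-30277632

The general term is C(11,j)·(2)^j·(-4x)^(11-j); the x^5 term has j = 6.
C(11,6) = 462.
Coefficient = C(11,6) · 2^6 · (-4)^5 = 462 · 64 · (-1024) = -30277632.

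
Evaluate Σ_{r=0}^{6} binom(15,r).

9949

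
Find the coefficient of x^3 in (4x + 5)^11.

The general term is C(11,j)·(4x)^j·(5)^(11-j); the x^3 term has j = 3.
C(11,3) = 165.
Coefficient = C(11,3) · 4^3 · 5^8 = 165 · 64 · 390625 = 4125000000.

4125000000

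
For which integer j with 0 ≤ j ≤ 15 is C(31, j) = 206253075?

C(31,j) increases on 0 ≤ j ≤ 15. C(31,12) = 141120525 and C(31,13) = 206253075, so j = 13.

13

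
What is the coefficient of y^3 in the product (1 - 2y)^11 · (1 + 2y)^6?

160

Coefficient of y^3 = Σ_{j} C(11,j)·(-2)^j·C(6,3-j)·2^(3-j) for j from 0 to 3.
= 160 + (-1320) + 2640 + (-1320) = 160.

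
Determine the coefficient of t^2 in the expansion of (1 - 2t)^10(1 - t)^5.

Coefficient of t^2 = Σ_{j} C(10,j)·(-2)^j·C(5,2-j)·(-1)^(2-j) for j from 0 to 2.
= 10 + 100 + 180 = 290.

290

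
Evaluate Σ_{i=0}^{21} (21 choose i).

The entries of row 21 sum to 2^21 = 2097152.

2097152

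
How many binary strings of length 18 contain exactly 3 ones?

Choose the 3 positions: C(18,3) = 816.

816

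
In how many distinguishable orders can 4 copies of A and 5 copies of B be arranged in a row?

Choose positions for the A's: C(9,4) = 126.

126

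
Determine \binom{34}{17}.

2333606220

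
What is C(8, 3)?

56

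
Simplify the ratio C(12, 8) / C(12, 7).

C(n,k+1)/C(n,k) = (n−k)/(k+1) = (12−7)/(7+1) = 5/8.

5/8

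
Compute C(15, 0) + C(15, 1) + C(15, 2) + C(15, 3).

576

1 + 15 + 105 + 455 = 576.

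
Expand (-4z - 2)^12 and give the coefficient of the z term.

The general term is C(12,j)·(-4z)^j·(-2)^(12-j); the z^1 term has j = 1.
C(12,1) = 12.
Coefficient = C(12,1) · (-4)^1 · (-2)^11 = 12 · (-4) · (-2048) = 98304.

98304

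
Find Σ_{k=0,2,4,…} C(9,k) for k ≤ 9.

Even-k terms of row 9 sum to 2^8 = 256.

256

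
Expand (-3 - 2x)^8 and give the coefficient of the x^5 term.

48384

The general term is C(8,j)·(-3)^j·(-2x)^(8-j); the x^5 term has j = 3.
C(8,3) = 56.
Coefficient = C(8,3) · (-3)^3 · (-2)^5 = 56 · (-27) · (-32) = 48384.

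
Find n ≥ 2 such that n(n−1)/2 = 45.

n(n−1)/2 = 45 ⇒ n(n−1) = 90. Since 10·9 = 90, n = 10.

10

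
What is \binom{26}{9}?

C(26,9) = (26·25·24·23·22·21·20·19·18) / 9! = 1133836704000 / 362880 = 3124550.

3124550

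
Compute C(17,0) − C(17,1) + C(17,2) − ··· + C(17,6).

8008

The partial alternating sum Σ_{k=0}^{6} (−1)^k C(17,k) = (−1)^6 C(16,6) = 8008.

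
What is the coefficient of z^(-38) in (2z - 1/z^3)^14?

-28

General term: C(14,j)·(2z)^j·(-1/z^3)^(14-j), with z-exponent 1j − 3(14−j) = 4j − 42.
Set 4j − 42 = -38: j = 1.
C(14,1) = 14; 2^1 = 2; (-1)^13 = -1.
Coefficient = 14 · 2 · (-1) = -28.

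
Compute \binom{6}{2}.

C(6,2) = (6·5) / 2! = 30 / 2 = 15.

15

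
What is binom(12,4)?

495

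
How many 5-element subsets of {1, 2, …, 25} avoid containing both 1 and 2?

51359

All 5-subsets: C(25,5) = 53130. Those containing both fixed elements: C(23,3) = 1771.
53130 − 1771 = 51359.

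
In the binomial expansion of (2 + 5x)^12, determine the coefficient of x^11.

1171875000

The general term is C(12,j)·(2)^j·(5x)^(12-j); the x^11 term has j = 1.
C(12,1) = 12.
Coefficient = C(12,1) · 2^1 · 5^11 = 12 · 2 · 48828125 = 1171875000.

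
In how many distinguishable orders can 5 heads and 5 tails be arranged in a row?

Choose positions for the heads: C(10,5) = 252.

252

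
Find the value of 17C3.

680

C(17,3) = (17·16·15) / 3! = 4080 / 6 = 680.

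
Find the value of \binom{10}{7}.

C(10,7) = C(10,3) by symmetry.
C(10,3) = (10·9·8) / 3! = 720 / 6 = 120.

120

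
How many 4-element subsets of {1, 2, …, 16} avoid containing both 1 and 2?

All 4-subsets: C(16,4) = 1820. Those containing both fixed elements: C(14,2) = 91.
1820 − 91 = 1729.

1729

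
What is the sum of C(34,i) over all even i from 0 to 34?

8589934592

Even-i terms of row 34 sum to 2^33 = 8589934592.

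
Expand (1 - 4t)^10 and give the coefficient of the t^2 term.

The general term is C(10,j)·(1)^j·(-4t)^(10-j); the t^2 term has j = 8.
C(10,8) = 45.
Coefficient = C(10,8) · (-4)^2 = 45 · 16 = 720.

720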